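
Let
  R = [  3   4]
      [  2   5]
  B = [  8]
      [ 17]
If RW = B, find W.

Left-multiplying both sides by R⁻¹ gives W = R⁻¹B.
det R = 7; the adjugate gives R⁻¹ = [[5/7, -4/7], [-2/7, 3/7]].
W = R⁻¹B = [[5/7, -4/7], [-2/7, 3/7]] · [[8], [17]] = [[-4], [5]].

W = [[-4], [5]]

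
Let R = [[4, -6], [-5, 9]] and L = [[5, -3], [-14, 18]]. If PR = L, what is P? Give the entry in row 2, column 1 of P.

Since R sits to the right of P, P = LR⁻¹.
R has determinant 6; R⁻¹ = [[3/2, 1], [5/6, 2/3]].
P = LR⁻¹ = [[5, -3], [-14, 18]] · [[3/2, 1], [5/6, 2/3]] = [[5, 3], [-6, -2]].

-6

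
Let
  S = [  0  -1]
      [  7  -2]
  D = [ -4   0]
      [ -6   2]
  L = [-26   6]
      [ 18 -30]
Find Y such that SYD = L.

Y = [[2, -3], [-2, -3]]

Y = S⁻¹LD⁻¹ (apply S⁻¹ on the left and D⁻¹ on the right).
det S = 7, so S⁻¹ = [[-2/7, 1/7], [-1, 0]].
det D = -8, so D⁻¹ = [[-1/4, 0], [-3/4, 1/2]].
S⁻¹L = [[10, -6], [26, -6]].
Y = (S⁻¹L)D⁻¹ = [[2, -3], [-2, -3]].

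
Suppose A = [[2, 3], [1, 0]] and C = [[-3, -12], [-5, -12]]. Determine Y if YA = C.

Y = [[-4, 5], [-4, 3]]

A is on the right of Y, so right-multiply by A⁻¹: Y = CA⁻¹.
A has determinant -3; A⁻¹ = [[0, 1], [1/3, -2/3]].
Y = CA⁻¹ = [[-3, -12], [-5, -12]] · [[0, 1], [1/3, -2/3]] = [[-4, 5], [-4, 3]].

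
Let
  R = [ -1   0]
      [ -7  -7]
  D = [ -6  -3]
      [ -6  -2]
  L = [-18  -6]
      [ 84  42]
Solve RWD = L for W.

W = [[0, -3], [2, 3]]

Left-multiply by R⁻¹ and right-multiply by D⁻¹: W = R⁻¹LD⁻¹.
R has determinant 7; R⁻¹ = [[-1, 0], [1, -1/7]].
det D = -6; the adjugate gives D⁻¹ = [[1/3, -1/2], [-1, 1]].
R⁻¹L = [[18, 6], [-30, -12]].
W = (R⁻¹L)D⁻¹ = [[0, -3], [2, 3]].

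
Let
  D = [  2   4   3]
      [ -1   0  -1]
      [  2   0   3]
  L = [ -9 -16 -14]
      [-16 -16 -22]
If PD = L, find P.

Since D sits to the right of P, P = LD⁻¹.
D has determinant 4; D⁻¹ = [[0, -3, -1], [1/4, 0, -1/4], [0, 2, 1]].
P = LD⁻¹ = [[-9, -16, -14], [-16, -16, -22]] · [[0, -3, -1], [1/4, 0, -1/4], [0, 2, 1]] = [[-4, -1, -1], [-4, 4, -2]].

P = [[-4, -1, -1], [-4, 4, -2]]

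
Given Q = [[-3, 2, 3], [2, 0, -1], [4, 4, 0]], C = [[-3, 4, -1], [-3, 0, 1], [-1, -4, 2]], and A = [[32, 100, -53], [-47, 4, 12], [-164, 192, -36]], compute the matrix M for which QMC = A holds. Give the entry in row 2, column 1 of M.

Left-multiply by Q⁻¹ and right-multiply by C⁻¹: M = Q⁻¹AC⁻¹.
Q has determinant 4; Q⁻¹ = [[1, 3, -1/2], [-1, -3, 3/4], [2, 5, -1]].
det C = -4, so C⁻¹ = [[-1, 1, -1], [-5/4, 7/4, -3/2], [-3, 4, -3]].
Q⁻¹A = [[-27, 16, 1], [-14, 32, -10], [-7, 28, -10]].
M = (Q⁻¹A)C⁻¹ = [[4, 5, 0], [4, 2, -4], [2, 2, -5]].

4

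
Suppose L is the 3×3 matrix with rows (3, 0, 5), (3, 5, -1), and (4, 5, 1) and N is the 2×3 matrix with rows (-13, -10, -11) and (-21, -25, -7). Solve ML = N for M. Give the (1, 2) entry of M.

Right-multiplying both sides by L⁻¹ gives M = NL⁻¹.
L has determinant 5; L⁻¹ = [[2, 5, -5], [-7/5, -17/5, 18/5], [-1, -3, 3]].
M = NL⁻¹ = [[-13, -10, -11], [-21, -25, -7]] · [[2, 5, -5], [-7/5, -17/5, 18/5], [-1, -3, 3]] = [[-1, 2, -4], [0, 1, -6]].

2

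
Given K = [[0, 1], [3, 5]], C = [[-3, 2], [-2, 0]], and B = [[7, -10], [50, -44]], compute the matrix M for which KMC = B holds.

Left-multiply by K⁻¹ and right-multiply by C⁻¹: M = K⁻¹BC⁻¹.
det K = -3; the adjugate gives K⁻¹ = [[-5/3, 1/3], [1, 0]].
det C = 4, so C⁻¹ = [[0, -1/2], [1/2, -3/4]].
K⁻¹B = [[5, 2], [7, -10]].
M = (K⁻¹B)C⁻¹ = [[1, -4], [-5, 4]].

M = [[1, -4], [-5, 4]]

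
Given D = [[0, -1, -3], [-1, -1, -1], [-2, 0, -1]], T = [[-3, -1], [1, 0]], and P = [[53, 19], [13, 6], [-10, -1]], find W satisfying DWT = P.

W = D⁻¹PT⁻¹ (apply D⁻¹ on the left and T⁻¹ on the right).
D has determinant 5; D⁻¹ = [[1/5, -1/5, -2/5], [1/5, -6/5, 3/5], [-2/5, 2/5, -1/5]].
det T = 1, so T⁻¹ = [[0, 1], [-1, -3]].
D⁻¹P = [[12, 3], [-11, -4], [-14, -5]].
W = (D⁻¹P)T⁻¹ = [[-3, 3], [4, 1], [5, 1]].

W = [[-3, 3], [4, 1], [5, 1]]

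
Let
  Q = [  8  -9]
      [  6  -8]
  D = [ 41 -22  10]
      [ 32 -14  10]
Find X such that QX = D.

Q is on the left of X, so left-multiply by Q⁻¹: X = Q⁻¹D.
det Q = -10, so Q⁻¹ = [[4/5, -9/10], [3/5, -4/5]].
X = Q⁻¹D = [[4/5, -9/10], [3/5, -4/5]] · [[41, -22, 10], [32, -14, 10]] = [[4, -5, -1], [-1, -2, -2]].

X = [[4, -5, -1], [-1, -2, -2]]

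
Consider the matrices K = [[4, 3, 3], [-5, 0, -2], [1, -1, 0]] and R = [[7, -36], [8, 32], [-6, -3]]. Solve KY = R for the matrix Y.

Y = [[-2, -6], [4, -3], [1, -1]]

K is on the left of Y, so left-multiply by K⁻¹: Y = K⁻¹R.
det K = 1, so K⁻¹ = [[-2, -3, -6], [-2, -3, -7], [5, 7, 15]].
Y = K⁻¹R = [[-2, -3, -6], [-2, -3, -7], [5, 7, 15]] · [[7, -36], [8, 32], [-6, -3]] = [[-2, -6], [4, -3], [1, -1]].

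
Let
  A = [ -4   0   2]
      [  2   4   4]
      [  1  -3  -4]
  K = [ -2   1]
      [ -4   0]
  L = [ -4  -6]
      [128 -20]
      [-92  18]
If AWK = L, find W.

W = A⁻¹LK⁻¹ (apply A⁻¹ on the left and K⁻¹ on the right).
A has determinant -4; A⁻¹ = [[1, 3/2, 2], [-3, -7/2, -5], [5/2, 3, 4]].
det K = 4, so K⁻¹ = [[0, -1/4], [1, -1/2]].
A⁻¹L = [[4, 0], [24, -2], [6, -3]].
W = (A⁻¹L)K⁻¹ = [[0, -1], [-2, -5], [-3, 0]].

W = [[0, -1], [-2, -5], [-3, 0]]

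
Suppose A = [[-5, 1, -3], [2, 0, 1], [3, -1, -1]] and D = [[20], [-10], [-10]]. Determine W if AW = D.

W = [[-5], [-5], [0]]

Since A multiplies W on the left, W = A⁻¹D.
det A = 6, so A⁻¹ = [[1/6, 2/3, 1/6], [5/6, 7/3, -1/6], [-1/3, -1/3, -1/3]].
W = A⁻¹D = [[1/6, 2/3, 1/6], [5/6, 7/3, -1/6], [-1/3, -1/3, -1/3]] · [[20], [-10], [-10]] = [[-5], [-5], [0]].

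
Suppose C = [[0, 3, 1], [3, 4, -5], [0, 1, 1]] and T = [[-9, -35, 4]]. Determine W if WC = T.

W = [[-6, -3, -5]]

Right-multiplying both sides by C⁻¹ gives W = TC⁻¹.
det C = -6; the adjugate gives C⁻¹ = [[-3/2, 1/3, 19/6], [1/2, 0, -1/2], [-1/2, 0, 3/2]].
W = TC⁻¹ = [[-9, -35, 4]] · [[-3/2, 1/3, 19/6], [1/2, 0, -1/2], [-1/2, 0, 3/2]] = [[-6, -3, -5]].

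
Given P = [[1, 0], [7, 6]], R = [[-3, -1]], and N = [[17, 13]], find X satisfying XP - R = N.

X = [[0, 2]]

XP = N + R = [[14, 12]].
P is on the right of X, so right-multiply by P⁻¹: X = (N + R)P⁻¹.
P has determinant 6; P⁻¹ = [[1, 0], [-7/6, 1/6]].
X = (N + R)P⁻¹ = [[0, 2]].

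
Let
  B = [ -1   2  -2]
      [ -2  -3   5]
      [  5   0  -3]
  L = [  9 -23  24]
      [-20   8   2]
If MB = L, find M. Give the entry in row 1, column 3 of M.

3

Since B sits to the right of M, M = LB⁻¹.
det B = -1, so B⁻¹ = [[-9, -6, -4], [-19, -13, -9], [-15, -10, -7]].
M = LB⁻¹ = [[9, -23, 24], [-20, 8, 2]] · [[-9, -6, -4], [-19, -13, -9], [-15, -10, -7]] = [[-4, 5, 3], [-2, -4, -6]].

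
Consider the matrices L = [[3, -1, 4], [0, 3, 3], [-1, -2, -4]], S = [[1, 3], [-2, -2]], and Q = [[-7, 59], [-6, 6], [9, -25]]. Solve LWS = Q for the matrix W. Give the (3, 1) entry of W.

4

Left-multiply by L⁻¹ and right-multiply by S⁻¹: W = L⁻¹QS⁻¹.
det L = -3; the adjugate gives L⁻¹ = [[2, 4, 5], [1, 8/3, 3], [-1, -7/3, -3]].
S has determinant 4; S⁻¹ = [[-1/2, -3/4], [1/2, 1/4]].
L⁻¹Q = [[7, 17], [4, 0], [-6, 2]].
W = (L⁻¹Q)S⁻¹ = [[5, -1], [-2, -3], [4, 5]].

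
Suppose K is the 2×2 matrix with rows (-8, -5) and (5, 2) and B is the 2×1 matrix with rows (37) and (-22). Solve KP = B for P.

P = [[-4], [-1]]

Since K multiplies P on the left, P = K⁻¹B.
K has determinant 9; K⁻¹ = [[2/9, 5/9], [-5/9, -8/9]].
P = K⁻¹B = [[2/9, 5/9], [-5/9, -8/9]] · [[37], [-22]] = [[-4], [-1]].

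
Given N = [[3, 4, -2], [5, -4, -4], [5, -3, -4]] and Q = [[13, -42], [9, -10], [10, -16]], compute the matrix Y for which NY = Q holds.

Y = [[5, -2], [1, -6], [3, 6]]

Left-multiplying both sides by N⁻¹ gives Y = N⁻¹Q.
N has determinant 2; N⁻¹ = [[2, 11, -12], [0, -1, 1], [5/2, 29/2, -16]].
Y = N⁻¹Q = [[2, 11, -12], [0, -1, 1], [5/2, 29/2, -16]] · [[13, -42], [9, -10], [10, -16]] = [[5, -2], [1, -6], [3, 6]].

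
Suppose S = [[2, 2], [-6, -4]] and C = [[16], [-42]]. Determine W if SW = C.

Left-multiplying both sides by S⁻¹ gives W = S⁻¹C.
det S = 4; the adjugate gives S⁻¹ = [[-1, -1/2], [3/2, 1/2]].
W = S⁻¹C = [[-1, -1/2], [3/2, 1/2]] · [[16], [-42]] = [[5], [3]].

W = [[5], [3]]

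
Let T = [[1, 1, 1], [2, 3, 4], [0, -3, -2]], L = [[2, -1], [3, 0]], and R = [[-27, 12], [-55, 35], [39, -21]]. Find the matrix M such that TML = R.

M = [[-4, -3], [-5, -3], [-3, 5]]

Isolating M: multiply by T⁻¹ from the left and L⁻¹ from the right, so M = T⁻¹RL⁻¹.
det T = 4; the adjugate gives T⁻¹ = [[3/2, -1/4, 1/4], [1, -1/2, -1/2], [-3/2, 3/4, 1/4]].
det L = 3; the adjugate gives L⁻¹ = [[0, 1/3], [-1, 2/3]].
T⁻¹R = [[-17, 4], [-19, 5], [9, 3]].
M = (T⁻¹R)L⁻¹ = [[-4, -3], [-5, -3], [-3, 5]].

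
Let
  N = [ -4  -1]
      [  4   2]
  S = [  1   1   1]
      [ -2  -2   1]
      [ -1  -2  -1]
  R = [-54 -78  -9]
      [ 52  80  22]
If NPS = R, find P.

P = [[-1, -5, -5], [4, 5, -4]]

P = N⁻¹RS⁻¹ (apply N⁻¹ on the left and S⁻¹ on the right).
N has determinant -4; N⁻¹ = [[-1/2, -1/4], [1, 1]].
S has determinant 3; S⁻¹ = [[4/3, -1/3, 1], [-1, 0, -1], [2/3, 1/3, 0]].
N⁻¹R = [[14, 19, -1], [-2, 2, 13]].
P = (N⁻¹R)S⁻¹ = [[-1, -5, -5], [4, 5, -4]].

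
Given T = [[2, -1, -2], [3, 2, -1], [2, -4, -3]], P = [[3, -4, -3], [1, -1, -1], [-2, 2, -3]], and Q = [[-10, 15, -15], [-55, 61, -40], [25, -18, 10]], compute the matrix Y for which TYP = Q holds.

Y = [[-3, 3, 2], [1, -5, 5], [-1, -2, -3]]

Left-multiply by T⁻¹ and right-multiply by P⁻¹: Y = T⁻¹QP⁻¹.
T has determinant 5; T⁻¹ = [[-2, 1, 1], [7/5, -2/5, -4/5], [-16/5, 6/5, 7/5]].
det P = -5; the adjugate gives P⁻¹ = [[-1, 18/5, -1/5], [-1, 3, 0], [0, -2/5, -1/5]].
T⁻¹Q = [[-10, 13, 0], [-12, 11, -13], [1, 0, 14]].
Y = (T⁻¹Q)P⁻¹ = [[-3, 3, 2], [1, -5, 5], [-1, -2, -3]].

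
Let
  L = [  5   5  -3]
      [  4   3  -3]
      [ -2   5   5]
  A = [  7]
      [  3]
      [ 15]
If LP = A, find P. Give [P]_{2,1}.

L is on the left of P, so left-multiply by L⁻¹: P = L⁻¹A.
det L = 2; the adjugate gives L⁻¹ = [[15, -20, -3], [-7, 19/2, 3/2], [13, -35/2, -5/2]].
P = L⁻¹A = [[15, -20, -3], [-7, 19/2, 3/2], [13, -35/2, -5/2]] · [[7], [3], [15]] = [[0], [2], [1]].

2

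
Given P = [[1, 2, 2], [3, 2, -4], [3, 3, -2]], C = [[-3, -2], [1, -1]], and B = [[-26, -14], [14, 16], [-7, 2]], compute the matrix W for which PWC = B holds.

Left-multiply by P⁻¹ and right-multiply by C⁻¹: W = P⁻¹BC⁻¹.
det P = 2, so P⁻¹ = [[4, 5, -6], [-3, -4, 5], [3/2, 3/2, -2]].
det C = 5, so C⁻¹ = [[-1/5, 2/5], [-1/5, -3/5]].
P⁻¹B = [[8, 12], [-13, -12], [-4, -1]].
W = (P⁻¹B)C⁻¹ = [[-4, -4], [5, 2], [1, -1]].

W = [[-4, -4], [5, 2], [1, -1]]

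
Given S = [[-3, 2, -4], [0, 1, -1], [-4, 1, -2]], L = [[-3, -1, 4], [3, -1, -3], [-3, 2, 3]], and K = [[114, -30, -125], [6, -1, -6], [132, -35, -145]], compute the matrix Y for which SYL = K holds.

Y = [[3, -3, 4], [1, 4, 3], [1, 1, 2]]

Left-multiply by S⁻¹ and right-multiply by L⁻¹: Y = S⁻¹KL⁻¹.
det S = -5, so S⁻¹ = [[1/5, 0, -2/5], [-4/5, 2, 3/5], [-4/5, 1, 3/5]].
det L = 3; the adjugate gives L⁻¹ = [[1, 11/3, 7/3], [0, 1, 1], [1, 3, 2]].
S⁻¹K = [[-30, 8, 33], [0, 1, 1], [-6, 2, 7]].
Y = (S⁻¹K)L⁻¹ = [[3, -3, 4], [1, 4, 3], [1, 1, 2]].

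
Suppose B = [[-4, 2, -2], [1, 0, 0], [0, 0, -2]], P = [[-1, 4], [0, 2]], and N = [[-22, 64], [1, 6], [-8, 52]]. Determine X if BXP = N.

X = B⁻¹NP⁻¹ (apply B⁻¹ on the left and P⁻¹ on the right).
det B = 4, so B⁻¹ = [[0, 1, 0], [1/2, 2, -1/2], [0, 0, -1/2]].
P has determinant -2; P⁻¹ = [[-1, 2], [0, 1/2]].
B⁻¹N = [[1, 6], [-5, 18], [4, -26]].
X = (B⁻¹N)P⁻¹ = [[-1, 5], [5, -1], [-4, -5]].

X = [[-1, 5], [5, -1], [-4, -5]]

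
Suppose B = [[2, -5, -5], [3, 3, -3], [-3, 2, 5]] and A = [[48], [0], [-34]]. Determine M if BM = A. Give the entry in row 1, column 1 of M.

4

Since B multiplies M on the left, M = B⁻¹A.
det B = -3, so B⁻¹ = [[-7, -5, -10], [2, 5/3, 3], [-5, -11/3, -7]].
M = B⁻¹A = [[-7, -5, -10], [2, 5/3, 3], [-5, -11/3, -7]] · [[48], [0], [-34]] = [[4], [-6], [-2]].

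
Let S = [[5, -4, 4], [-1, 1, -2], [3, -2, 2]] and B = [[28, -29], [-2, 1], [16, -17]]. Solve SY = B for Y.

Since S multiplies Y on the left, Y = S⁻¹B.
S has determinant 2; S⁻¹ = [[-1, 0, 2], [-2, -1, 3], [-1/2, -1, 1/2]].
Y = S⁻¹B = [[-1, 0, 2], [-2, -1, 3], [-1/2, -1, 1/2]] · [[28, -29], [-2, 1], [16, -17]] = [[4, -5], [-6, 6], [-4, 5]].

Y = [[4, -5], [-6, 6], [-4, 5]]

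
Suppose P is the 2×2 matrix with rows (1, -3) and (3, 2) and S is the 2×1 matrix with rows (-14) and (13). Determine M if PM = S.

Since P multiplies M on the left, M = P⁻¹S.
det P = 11; the adjugate gives P⁻¹ = [[2/11, 3/11], [-3/11, 1/11]].
M = P⁻¹S = [[2/11, 3/11], [-3/11, 1/11]] · [[-14], [13]] = [[1], [5]].

M = [[1], [5]]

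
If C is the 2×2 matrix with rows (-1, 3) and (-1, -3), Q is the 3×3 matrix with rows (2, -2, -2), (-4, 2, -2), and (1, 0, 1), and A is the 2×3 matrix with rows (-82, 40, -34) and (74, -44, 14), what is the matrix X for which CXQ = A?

Isolating X: multiply by C⁻¹ from the left and Q⁻¹ from the right, so X = C⁻¹AQ⁻¹.
det C = 6; the adjugate gives C⁻¹ = [[-1/2, -1/2], [1/6, -1/6]].
det Q = 4; the adjugate gives Q⁻¹ = [[1/2, 1/2, 2], [1/2, 1, 3], [-1/2, -1/2, -1]].
C⁻¹A = [[4, 2, 10], [-26, 14, -8]].
X = (C⁻¹A)Q⁻¹ = [[-2, -1, 4], [-2, 5, -2]].

X = [[-2, -1, 4], [-2, 5, -2]]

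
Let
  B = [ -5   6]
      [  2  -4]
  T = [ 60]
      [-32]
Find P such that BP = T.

B is on the left of P, so left-multiply by B⁻¹: P = B⁻¹T.
det B = 8, so B⁻¹ = [[-1/2, -3/4], [-1/4, -5/8]].
P = B⁻¹T = [[-1/2, -3/4], [-1/4, -5/8]] · [[60], [-32]] = [[-6], [5]].

P = [[-6], [5]]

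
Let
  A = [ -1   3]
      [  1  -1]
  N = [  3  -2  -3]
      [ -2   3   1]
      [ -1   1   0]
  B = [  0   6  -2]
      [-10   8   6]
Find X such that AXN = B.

X = [[-2, 2, 5], [0, 2, 1]]

X = A⁻¹BN⁻¹ (apply A⁻¹ on the left and N⁻¹ on the right).
A has determinant -2; A⁻¹ = [[1/2, 3/2], [1/2, 1/2]].
det N = -4; the adjugate gives N⁻¹ = [[1/4, 3/4, -7/4], [1/4, 3/4, -3/4], [-1/4, 1/4, -5/4]].
A⁻¹B = [[-15, 15, 8], [-5, 7, 2]].
X = (A⁻¹B)N⁻¹ = [[-2, 2, 5], [0, 2, 1]].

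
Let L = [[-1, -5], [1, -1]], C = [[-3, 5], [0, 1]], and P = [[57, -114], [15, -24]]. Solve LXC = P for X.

X = [[-1, 4], [4, 3]]

Left-multiply by L⁻¹ and right-multiply by C⁻¹: X = L⁻¹PC⁻¹.
L has determinant 6; L⁻¹ = [[-1/6, 5/6], [-1/6, -1/6]].
C has determinant -3; C⁻¹ = [[-1/3, 5/3], [0, 1]].
L⁻¹P = [[3, -1], [-12, 23]].
X = (L⁻¹P)C⁻¹ = [[-1, 4], [4, 3]].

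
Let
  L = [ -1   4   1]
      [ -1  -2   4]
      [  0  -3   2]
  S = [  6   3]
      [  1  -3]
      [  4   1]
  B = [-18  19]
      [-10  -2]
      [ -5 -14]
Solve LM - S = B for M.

M = [[-5, -1], [-3, 5], [-5, 1]]

LM = B + S = [[-12, 22], [-9, -5], [-1, -13]].
Since L multiplies M on the left, M = L⁻¹(B + S).
det L = 3; the adjugate gives L⁻¹ = [[8/3, -11/3, 6], [2/3, -2/3, 1], [1, -1, 2]].
M = L⁻¹(B + S) = [[-5, -1], [-3, 5], [-5, 1]].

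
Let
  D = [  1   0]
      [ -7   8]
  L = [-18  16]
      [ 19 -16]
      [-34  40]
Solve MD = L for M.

M = [[-4, 2], [5, -2], [1, 5]]

Since D sits to the right of M, M = LD⁻¹.
det D = 8, so D⁻¹ = [[1, 0], [7/8, 1/8]].
M = LD⁻¹ = [[-18, 16], [19, -16], [-34, 40]] · [[1, 0], [7/8, 1/8]] = [[-4, 2], [5, -2], [1, 5]].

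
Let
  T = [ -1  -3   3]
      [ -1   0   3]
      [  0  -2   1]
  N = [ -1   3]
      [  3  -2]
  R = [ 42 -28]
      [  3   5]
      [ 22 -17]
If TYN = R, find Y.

Y = T⁻¹RN⁻¹ (apply T⁻¹ on the left and N⁻¹ on the right).
T has determinant -3; T⁻¹ = [[-2, 1, 3], [-1/3, 1/3, 0], [-2/3, 2/3, 1]].
N has determinant -7; N⁻¹ = [[2/7, 3/7], [3/7, 1/7]].
T⁻¹R = [[-15, 10], [-13, 11], [-4, 5]].
Y = (T⁻¹R)N⁻¹ = [[0, -5], [1, -4], [1, -1]].

Y = [[0, -5], [1, -4], [1, -1]]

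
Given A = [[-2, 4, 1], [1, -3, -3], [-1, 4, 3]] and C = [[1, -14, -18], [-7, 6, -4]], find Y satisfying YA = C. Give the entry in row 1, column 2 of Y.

Since A sits to the right of Y, Y = CA⁻¹.
det A = -5, so A⁻¹ = [[-3/5, 8/5, 9/5], [0, 1, 1], [-1/5, -4/5, -2/5]].
Y = CA⁻¹ = [[1, -14, -18], [-7, 6, -4]] · [[-3/5, 8/5, 9/5], [0, 1, 1], [-1/5, -4/5, -2/5]] = [[3, 2, -5], [5, -2, -5]].

2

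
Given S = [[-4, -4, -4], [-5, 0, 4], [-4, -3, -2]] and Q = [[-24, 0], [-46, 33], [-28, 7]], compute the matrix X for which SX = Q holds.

X = [[6, -5], [4, 3], [-4, 2]]

Since S multiplies X on the left, X = S⁻¹Q.
det S = -4; the adjugate gives S⁻¹ = [[-3, -1, 4], [13/2, 2, -9], [-15/4, -1, 5]].
X = S⁻¹Q = [[-3, -1, 4], [13/2, 2, -9], [-15/4, -1, 5]] · [[-24, 0], [-46, 33], [-28, 7]] = [[6, -5], [4, 3], [-4, 2]].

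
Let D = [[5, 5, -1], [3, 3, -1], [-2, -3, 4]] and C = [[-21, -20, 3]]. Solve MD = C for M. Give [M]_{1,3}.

Right-multiplying both sides by D⁻¹ gives M = CD⁻¹.
D has determinant -2; D⁻¹ = [[-9/2, 17/2, 1], [5, -9, -1], [3/2, -5/2, 0]].
M = CD⁻¹ = [[-21, -20, 3]] · [[-9/2, 17/2, 1], [5, -9, -1], [3/2, -5/2, 0]] = [[-1, -6, -1]].

-1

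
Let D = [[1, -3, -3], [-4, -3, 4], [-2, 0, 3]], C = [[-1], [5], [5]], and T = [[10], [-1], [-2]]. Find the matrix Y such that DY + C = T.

DY = T − C = [[11], [-6], [-7]].
D is on the left of Y, so left-multiply by D⁻¹: Y = D⁻¹(T − C).
det D = -3; the adjugate gives D⁻¹ = [[3, -3, 7], [-4/3, 1, -8/3], [2, -2, 5]].
Y = D⁻¹(T − C) = [[2], [-2], [-1]].

Y = [[2], [-2], [-1]]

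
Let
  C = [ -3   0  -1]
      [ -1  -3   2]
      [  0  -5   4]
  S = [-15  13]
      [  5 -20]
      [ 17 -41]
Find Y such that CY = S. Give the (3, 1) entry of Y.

C is on the left of Y, so left-multiply by C⁻¹: Y = C⁻¹S.
det C = 1, so C⁻¹ = [[-2, 5, -3], [4, -12, 7], [5, -15, 9]].
Y = C⁻¹S = [[-2, 5, -3], [4, -12, 7], [5, -15, 9]] · [[-15, 13], [5, -20], [17, -41]] = [[4, -3], [-1, 5], [3, -4]].

3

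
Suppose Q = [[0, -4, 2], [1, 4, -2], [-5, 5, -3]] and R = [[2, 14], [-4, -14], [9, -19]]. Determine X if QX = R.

X = [[-2, 0], [-2, -2], [-3, 3]]

Since Q multiplies X on the left, X = Q⁻¹R.
Q has determinant -2; Q⁻¹ = [[1, 1, 0], [-13/2, -5, -1], [-25/2, -10, -2]].
X = Q⁻¹R = [[1, 1, 0], [-13/2, -5, -1], [-25/2, -10, -2]] · [[2, 14], [-4, -14], [9, -19]] = [[-2, 0], [-2, -2], [-3, 3]].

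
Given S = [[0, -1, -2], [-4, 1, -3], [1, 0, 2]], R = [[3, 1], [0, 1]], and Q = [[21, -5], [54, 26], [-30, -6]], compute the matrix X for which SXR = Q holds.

X = [[0, -4], [3, 4], [-5, 4]]

Isolating X: multiply by S⁻¹ from the left and R⁻¹ from the right, so X = S⁻¹QR⁻¹.
S has determinant -3; S⁻¹ = [[-2/3, -2/3, -5/3], [-5/3, -2/3, -8/3], [1/3, 1/3, 4/3]].
det R = 3; the adjugate gives R⁻¹ = [[1/3, -1/3], [0, 1]].
S⁻¹Q = [[0, -4], [9, 7], [-15, -1]].
X = (S⁻¹Q)R⁻¹ = [[0, -4], [3, 4], [-5, 4]].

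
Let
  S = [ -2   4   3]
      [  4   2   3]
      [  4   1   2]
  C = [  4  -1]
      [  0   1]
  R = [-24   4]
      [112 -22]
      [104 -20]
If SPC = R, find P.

Left-multiply by S⁻¹ and right-multiply by C⁻¹: P = S⁻¹RC⁻¹.
det S = 2, so S⁻¹ = [[1/2, -5/2, 3], [2, -8, 9], [-2, 9, -10]].
det C = 4; the adjugate gives C⁻¹ = [[1/4, 1/4], [0, 1]].
S⁻¹R = [[20, -3], [-8, 4], [16, -6]].
P = (S⁻¹R)C⁻¹ = [[5, 2], [-2, 2], [4, -2]].

P = [[5, 2], [-2, 2], [4, -2]]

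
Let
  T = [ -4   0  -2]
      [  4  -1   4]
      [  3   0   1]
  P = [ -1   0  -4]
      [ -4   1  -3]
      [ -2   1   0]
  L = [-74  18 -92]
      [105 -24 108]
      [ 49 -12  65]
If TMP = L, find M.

Left-multiply by T⁻¹ and right-multiply by P⁻¹: M = T⁻¹LP⁻¹.
det T = -2, so T⁻¹ = [[1/2, 0, 1], [-4, -1, -4], [-3/2, 0, -2]].
det P = 5; the adjugate gives P⁻¹ = [[3/5, -4/5, 4/5], [6/5, -8/5, 13/5], [-2/5, 1/5, -1/5]].
T⁻¹L = [[12, -3, 19], [-5, 0, 0], [13, -3, 8]].
M = (T⁻¹L)P⁻¹ = [[-4, -1, -2], [-3, 4, -4], [1, -4, 1]].

M = [[-4, -1, -2], [-3, 4, -4], [1, -4, 1]]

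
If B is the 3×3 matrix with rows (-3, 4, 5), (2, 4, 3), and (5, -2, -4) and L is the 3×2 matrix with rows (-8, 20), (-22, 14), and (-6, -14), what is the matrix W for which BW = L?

Since B multiplies W on the left, W = B⁻¹L.
det B = 2; the adjugate gives B⁻¹ = [[-5, 3, -4], [23/2, -13/2, 19/2], [-12, 7, -10]].
W = B⁻¹L = [[-5, 3, -4], [23/2, -13/2, 19/2], [-12, 7, -10]] · [[-8, 20], [-22, 14], [-6, -14]] = [[-2, -2], [-6, 6], [2, -2]].

W = [[-2, -2], [-6, 6], [2, -2]]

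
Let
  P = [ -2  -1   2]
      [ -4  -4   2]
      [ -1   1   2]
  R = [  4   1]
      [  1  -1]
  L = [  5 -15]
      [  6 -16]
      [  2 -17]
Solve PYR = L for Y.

Y = P⁻¹LR⁻¹ (apply P⁻¹ on the left and R⁻¹ on the right).
det P = -2; the adjugate gives P⁻¹ = [[5, -2, -3], [-3, 1, 2], [4, -3/2, -2]].
det R = -5, so R⁻¹ = [[1/5, 1/5], [1/5, -4/5]].
P⁻¹L = [[7, 8], [-5, -5], [7, -2]].
Y = (P⁻¹L)R⁻¹ = [[3, -5], [-2, 3], [1, 3]].

Y = [[3, -5], [-2, 3], [1, 3]]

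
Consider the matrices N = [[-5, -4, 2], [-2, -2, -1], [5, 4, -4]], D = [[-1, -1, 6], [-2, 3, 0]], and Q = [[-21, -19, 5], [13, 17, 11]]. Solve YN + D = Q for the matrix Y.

YN = Q − D = [[-20, -18, -1], [15, 14, 11]].
Since N sits to the right of Y, Y = (Q − D)N⁻¹.
N has determinant -4; N⁻¹ = [[-3, 2, -2], [13/4, -5/2, 9/4], [-1/2, 0, -1/2]].
Y = (Q − D)N⁻¹ = [[2, 5, 0], [-5, -5, -4]].

Y = [[2, 5, 0], [-5, -5, -4]]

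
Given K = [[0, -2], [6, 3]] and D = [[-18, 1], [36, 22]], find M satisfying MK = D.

M = [[-5, -3], [-2, 6]]

Right-multiplying both sides by K⁻¹ gives M = DK⁻¹.
det K = 12, so K⁻¹ = [[1/4, 1/6], [-1/2, 0]].
M = DK⁻¹ = [[-18, 1], [36, 22]] · [[1/4, 1/6], [-1/2, 0]] = [[-5, -3], [-2, 6]].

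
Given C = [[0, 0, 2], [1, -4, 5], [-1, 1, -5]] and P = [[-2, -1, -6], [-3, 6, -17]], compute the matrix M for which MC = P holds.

M = [[2, 1, 3], [-1, -1, 2]]

Since C sits to the right of M, M = PC⁻¹.
det C = -6; the adjugate gives C⁻¹ = [[-5/2, -1/3, -4/3], [0, -1/3, -1/3], [1/2, 0, 0]].
M = PC⁻¹ = [[-2, -1, -6], [-3, 6, -17]] · [[-5/2, -1/3, -4/3], [0, -1/3, -1/3], [1/2, 0, 0]] = [[2, 1, 3], [-1, -1, 2]].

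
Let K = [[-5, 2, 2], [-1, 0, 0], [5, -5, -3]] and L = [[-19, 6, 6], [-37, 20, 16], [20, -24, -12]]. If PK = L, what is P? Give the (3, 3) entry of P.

K is on the right of P, so right-multiply by K⁻¹: P = LK⁻¹.
det K = 4; the adjugate gives K⁻¹ = [[0, -1, 0], [-3/4, 5/4, -1/2], [5/4, -15/4, 1/2]].
P = LK⁻¹ = [[-19, 6, 6], [-37, 20, 16], [20, -24, -12]] · [[0, -1, 0], [-3/4, 5/4, -1/2], [5/4, -15/4, 1/2]] = [[3, 4, 0], [5, 2, -2], [3, -5, 6]].

6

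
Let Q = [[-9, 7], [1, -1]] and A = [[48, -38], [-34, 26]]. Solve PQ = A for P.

P = [[-5, 3], [4, 2]]

Right-multiplying both sides by Q⁻¹ gives P = AQ⁻¹.
det Q = 2, so Q⁻¹ = [[-1/2, -7/2], [-1/2, -9/2]].
P = AQ⁻¹ = [[48, -38], [-34, 26]] · [[-1/2, -7/2], [-1/2, -9/2]] = [[-5, 3], [4, 2]].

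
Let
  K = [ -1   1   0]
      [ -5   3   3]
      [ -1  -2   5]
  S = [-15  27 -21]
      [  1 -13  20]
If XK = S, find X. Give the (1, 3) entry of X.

-6

K is on the right of X, so right-multiply by K⁻¹: X = SK⁻¹.
det K = 1; the adjugate gives K⁻¹ = [[21, -5, 3], [22, -5, 3], [13, -3, 2]].
X = SK⁻¹ = [[-15, 27, -21], [1, -13, 20]] · [[21, -5, 3], [22, -5, 3], [13, -3, 2]] = [[6, 3, -6], [-5, 0, 4]].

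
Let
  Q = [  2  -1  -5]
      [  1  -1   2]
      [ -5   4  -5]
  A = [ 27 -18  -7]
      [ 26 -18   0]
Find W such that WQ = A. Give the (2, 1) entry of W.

3

Q is on the right of W, so right-multiply by Q⁻¹: W = AQ⁻¹.
Q has determinant 4; Q⁻¹ = [[-3/4, -25/4, -7/4], [-5/4, -35/4, -9/4], [-1/4, -3/4, -1/4]].
W = AQ⁻¹ = [[27, -18, -7], [26, -18, 0]] · [[-3/4, -25/4, -7/4], [-5/4, -35/4, -9/4], [-1/4, -3/4, -1/4]] = [[4, -6, -5], [3, -5, -5]].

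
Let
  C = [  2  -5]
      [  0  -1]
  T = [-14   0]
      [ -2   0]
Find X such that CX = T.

C is on the left of X, so left-multiply by C⁻¹: X = C⁻¹T.
det C = -2; the adjugate gives C⁻¹ = [[1/2, -5/2], [0, -1]].
X = C⁻¹T = [[1/2, -5/2], [0, -1]] · [[-14, 0], [-2, 0]] = [[-2, 0], [2, 0]].

X = [[-2, 0], [2, 0]]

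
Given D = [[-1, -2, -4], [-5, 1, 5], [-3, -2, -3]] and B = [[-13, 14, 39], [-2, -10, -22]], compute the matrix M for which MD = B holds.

M = [[-4, 4, -1], [0, -2, 4]]

Since D sits to the right of M, M = BD⁻¹.
det D = 1; the adjugate gives D⁻¹ = [[7, 2, -6], [-30, -9, 25], [13, 4, -11]].
M = BD⁻¹ = [[-13, 14, 39], [-2, -10, -22]] · [[7, 2, -6], [-30, -9, 25], [13, 4, -11]] = [[-4, 4, -1], [0, -2, 4]].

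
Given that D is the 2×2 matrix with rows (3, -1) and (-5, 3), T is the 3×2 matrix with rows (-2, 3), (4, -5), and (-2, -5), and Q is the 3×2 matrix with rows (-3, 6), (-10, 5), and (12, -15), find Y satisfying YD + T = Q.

Y = [[3, 2], [2, 4], [-2, -4]]

YD = Q − T = [[-1, 3], [-14, 10], [14, -10]].
Right-multiplying both sides by D⁻¹ gives Y = (Q − T)D⁻¹.
det D = 4; the adjugate gives D⁻¹ = [[3/4, 1/4], [5/4, 3/4]].
Y = (Q − T)D⁻¹ = [[3, 2], [2, 4], [-2, -4]].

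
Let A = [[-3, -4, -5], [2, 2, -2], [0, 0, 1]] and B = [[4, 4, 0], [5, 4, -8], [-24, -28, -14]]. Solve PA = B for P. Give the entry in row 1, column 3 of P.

Since A sits to the right of P, P = BA⁻¹.
det A = 2; the adjugate gives A⁻¹ = [[1, 2, 9], [-1, -3/2, -8], [0, 0, 1]].
P = BA⁻¹ = [[4, 4, 0], [5, 4, -8], [-24, -28, -14]] · [[1, 2, 9], [-1, -3/2, -8], [0, 0, 1]] = [[0, 2, 4], [1, 4, 5], [4, -6, -6]].

4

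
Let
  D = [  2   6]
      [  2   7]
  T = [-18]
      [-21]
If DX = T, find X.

X = [[0], [-3]]

Left-multiplying both sides by D⁻¹ gives X = D⁻¹T.
D has determinant 2; D⁻¹ = [[7/2, -3], [-1, 1]].
X = D⁻¹T = [[7/2, -3], [-1, 1]] · [[-18], [-21]] = [[0], [-3]].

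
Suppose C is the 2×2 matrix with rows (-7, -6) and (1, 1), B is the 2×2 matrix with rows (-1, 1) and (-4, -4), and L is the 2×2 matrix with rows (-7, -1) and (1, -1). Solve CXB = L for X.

X = C⁻¹LB⁻¹ (apply C⁻¹ on the left and B⁻¹ on the right).
C has determinant -1; C⁻¹ = [[-1, -6], [1, 7]].
det B = 8; the adjugate gives B⁻¹ = [[-1/2, -1/8], [1/2, -1/8]].
C⁻¹L = [[1, 7], [0, -8]].
X = (C⁻¹L)B⁻¹ = [[3, -1], [-4, 1]].

X = [[3, -1], [-4, 1]]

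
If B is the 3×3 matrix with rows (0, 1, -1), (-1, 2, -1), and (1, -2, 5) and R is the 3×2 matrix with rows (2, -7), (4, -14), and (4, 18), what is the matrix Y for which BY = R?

Left-multiplying both sides by B⁻¹ gives Y = B⁻¹R.
det B = 4, so B⁻¹ = [[2, -3/4, 1/4], [1, 1/4, 1/4], [0, 1/4, 1/4]].
Y = B⁻¹R = [[2, -3/4, 1/4], [1, 1/4, 1/4], [0, 1/4, 1/4]] · [[2, -7], [4, -14], [4, 18]] = [[2, 1], [4, -6], [2, 1]].

Y = [[2, 1], [4, -6], [2, 1]]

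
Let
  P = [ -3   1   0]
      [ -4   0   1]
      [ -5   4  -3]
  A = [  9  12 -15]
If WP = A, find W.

W = [[0, -6, 3]]

P is on the right of W, so right-multiply by P⁻¹: W = AP⁻¹.
det P = -5; the adjugate gives P⁻¹ = [[4/5, -3/5, -1/5], [17/5, -9/5, -3/5], [16/5, -7/5, -4/5]].
W = AP⁻¹ = [[9, 12, -15]] · [[4/5, -3/5, -1/5], [17/5, -9/5, -3/5], [16/5, -7/5, -4/5]] = [[0, -6, 3]].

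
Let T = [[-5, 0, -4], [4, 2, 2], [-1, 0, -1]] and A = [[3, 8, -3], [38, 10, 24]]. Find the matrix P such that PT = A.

Since T sits to the right of P, P = AT⁻¹.
det T = 2; the adjugate gives T⁻¹ = [[-1, 0, 4], [1, 1/2, -3], [1, 0, -5]].
P = AT⁻¹ = [[3, 8, -3], [38, 10, 24]] · [[-1, 0, 4], [1, 1/2, -3], [1, 0, -5]] = [[2, 4, 3], [-4, 5, 2]].

P = [[2, 4, 3], [-4, 5, 2]]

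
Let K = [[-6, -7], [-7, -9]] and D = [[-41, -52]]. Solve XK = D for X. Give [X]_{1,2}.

K is on the right of X, so right-multiply by K⁻¹: X = DK⁻¹.
det K = 5, so K⁻¹ = [[-9/5, 7/5], [7/5, -6/5]].
X = DK⁻¹ = [[-41, -52]] · [[-9/5, 7/5], [7/5, -6/5]] = [[1, 5]].

5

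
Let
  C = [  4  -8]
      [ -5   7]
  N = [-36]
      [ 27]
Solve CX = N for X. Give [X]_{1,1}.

Since C multiplies X on the left, X = C⁻¹N.
det C = -12; the adjugate gives C⁻¹ = [[-7/12, -2/3], [-5/12, -1/3]].
X = C⁻¹N = [[-7/12, -2/3], [-5/12, -1/3]] · [[-36], [27]] = [[3], [6]].

3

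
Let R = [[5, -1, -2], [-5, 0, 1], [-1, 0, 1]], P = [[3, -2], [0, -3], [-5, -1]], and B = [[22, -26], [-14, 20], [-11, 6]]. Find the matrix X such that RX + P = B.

RX = B − P = [[19, -24], [-14, 23], [-6, 7]].
Left-multiplying both sides by R⁻¹ gives X = R⁻¹(B − P).
det R = -4, so R⁻¹ = [[0, -1/4, 1/4], [-1, -3/4, -5/4], [0, -1/4, 5/4]].
X = R⁻¹(B − P) = [[2, -4], [-1, -2], [-4, 3]].

X = [[2, -4], [-1, -2], [-4, 3]]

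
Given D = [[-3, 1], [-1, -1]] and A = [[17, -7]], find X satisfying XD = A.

X = [[-6, 1]]

Since D sits to the right of X, X = AD⁻¹.
D has determinant 4; D⁻¹ = [[-1/4, -1/4], [1/4, -3/4]].
X = AD⁻¹ = [[17, -7]] · [[-1/4, -1/4], [1/4, -3/4]] = [[-6, 1]].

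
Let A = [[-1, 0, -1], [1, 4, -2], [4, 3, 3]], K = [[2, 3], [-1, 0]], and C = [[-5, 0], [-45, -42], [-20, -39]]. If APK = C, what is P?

P = A⁻¹CK⁻¹ (apply A⁻¹ on the left and K⁻¹ on the right).
A has determinant -5; A⁻¹ = [[-18/5, 3/5, -4/5], [11/5, -1/5, 3/5], [13/5, -3/5, 4/5]].
det K = 3; the adjugate gives K⁻¹ = [[0, -1], [1/3, 2/3]].
A⁻¹C = [[7, 6], [-14, -15], [-2, -6]].
P = (A⁻¹C)K⁻¹ = [[2, -3], [-5, 4], [-2, -2]].

P = [[2, -3], [-5, 4], [-2, -2]]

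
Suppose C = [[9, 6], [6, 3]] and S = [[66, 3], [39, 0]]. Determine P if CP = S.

P = [[4, -1], [5, 2]]

Since C multiplies P on the left, P = C⁻¹S.
C has determinant -9; C⁻¹ = [[-1/3, 2/3], [2/3, -1]].
P = C⁻¹S = [[-1/3, 2/3], [2/3, -1]] · [[66, 3], [39, 0]] = [[4, -1], [5, 2]].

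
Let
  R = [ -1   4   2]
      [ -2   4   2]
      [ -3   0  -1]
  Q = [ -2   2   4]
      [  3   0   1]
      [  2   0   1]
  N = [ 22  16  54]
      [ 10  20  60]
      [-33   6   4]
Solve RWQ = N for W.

W = [[-2, 4, -2], [0, 0, 5], [3, -1, 3]]

Left-multiply by R⁻¹ and right-multiply by Q⁻¹: W = R⁻¹NQ⁻¹.
det R = -4; the adjugate gives R⁻¹ = [[1, -1, 0], [2, -7/4, 1/2], [-3, 3, -1]].
det Q = -2; the adjugate gives Q⁻¹ = [[0, 1, -1], [1/2, 5, -7], [0, -2, 3]].
R⁻¹N = [[12, -4, -6], [10, 0, 5], [-3, 6, 14]].
W = (R⁻¹N)Q⁻¹ = [[-2, 4, -2], [0, 0, 5], [3, -1, 3]].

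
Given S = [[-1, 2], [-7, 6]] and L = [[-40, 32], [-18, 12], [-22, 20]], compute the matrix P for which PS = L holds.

Right-multiplying both sides by S⁻¹ gives P = LS⁻¹.
det S = 8; the adjugate gives S⁻¹ = [[3/4, -1/4], [7/8, -1/8]].
P = LS⁻¹ = [[-40, 32], [-18, 12], [-22, 20]] · [[3/4, -1/4], [7/8, -1/8]] = [[-2, 6], [-3, 3], [1, 3]].

P = [[-2, 6], [-3, 3], [1, 3]]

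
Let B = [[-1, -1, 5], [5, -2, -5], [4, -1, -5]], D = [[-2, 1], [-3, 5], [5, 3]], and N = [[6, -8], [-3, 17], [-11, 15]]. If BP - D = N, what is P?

P = [[-2, 3], [-2, -1], [0, -1]]

BP = N + D = [[4, -7], [-6, 22], [-6, 18]].
Since B multiplies P on the left, P = B⁻¹(N + D).
B has determinant 5; B⁻¹ = [[1, -2, 3], [1, -3, 4], [3/5, -1, 7/5]].
P = B⁻¹(N + D) = [[-2, 3], [-2, -1], [0, -1]].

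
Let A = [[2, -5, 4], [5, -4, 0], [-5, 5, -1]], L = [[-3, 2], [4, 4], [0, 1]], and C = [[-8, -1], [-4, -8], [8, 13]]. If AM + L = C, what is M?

M = [[-4, 0], [-3, 3], [-3, 3]]

AM = C − L = [[-5, -3], [-8, -12], [8, 12]].
A is on the left of M, so left-multiply by A⁻¹: M = A⁻¹(C − L).
A has determinant 3; A⁻¹ = [[4/3, 5, 16/3], [5/3, 6, 20/3], [5/3, 5, 17/3]].
M = A⁻¹(C − L) = [[-4, 0], [-3, 3], [-3, 3]].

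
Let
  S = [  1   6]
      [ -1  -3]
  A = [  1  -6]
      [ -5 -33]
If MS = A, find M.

Right-multiplying both sides by S⁻¹ gives M = AS⁻¹.
S has determinant 3; S⁻¹ = [[-1, -2], [1/3, 1/3]].
M = AS⁻¹ = [[1, -6], [-5, -33]] · [[-1, -2], [1/3, 1/3]] = [[-3, -4], [-6, -1]].

M = [[-3, -4], [-6, -1]]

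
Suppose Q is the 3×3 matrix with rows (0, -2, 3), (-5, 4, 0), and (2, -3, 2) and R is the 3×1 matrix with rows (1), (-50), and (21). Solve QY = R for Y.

Q is on the left of Y, so left-multiply by Q⁻¹: Y = Q⁻¹R.
det Q = 1, so Q⁻¹ = [[8, -5, -12], [10, -6, -15], [7, -4, -10]].
Y = Q⁻¹R = [[8, -5, -12], [10, -6, -15], [7, -4, -10]] · [[1], [-50], [21]] = [[6], [-5], [-3]].

Y = [[6], [-5], [-3]]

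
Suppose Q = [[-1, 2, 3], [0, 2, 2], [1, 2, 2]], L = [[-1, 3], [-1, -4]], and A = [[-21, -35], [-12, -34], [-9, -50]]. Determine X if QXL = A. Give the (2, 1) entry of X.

X = Q⁻¹AL⁻¹ (apply Q⁻¹ on the left and L⁻¹ on the right).
det Q = -2; the adjugate gives Q⁻¹ = [[0, -1, 1], [-1, 5/2, -1], [1, -2, 1]].
det L = 7; the adjugate gives L⁻¹ = [[-4/7, -3/7], [1/7, -1/7]].
Q⁻¹A = [[3, -16], [0, 0], [-6, -17]].
X = (Q⁻¹A)L⁻¹ = [[-4, 1], [0, 0], [1, 5]].

0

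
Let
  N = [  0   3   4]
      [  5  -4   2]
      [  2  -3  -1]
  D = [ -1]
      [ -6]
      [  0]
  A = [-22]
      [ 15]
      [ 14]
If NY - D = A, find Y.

NY = A + D = [[-23], [9], [14]].
N is on the left of Y, so left-multiply by N⁻¹: Y = N⁻¹(A + D).
N has determinant -1; N⁻¹ = [[-10, 9, -22], [-9, 8, -20], [7, -6, 15]].
Y = N⁻¹(A + D) = [[3], [-1], [-5]].

Y = [[3], [-1], [-5]]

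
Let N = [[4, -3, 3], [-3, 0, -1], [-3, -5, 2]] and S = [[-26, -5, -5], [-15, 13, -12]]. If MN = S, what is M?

M = [[-5, -2, 4], [-6, -4, 1]]

N is on the right of M, so right-multiply by N⁻¹: M = SN⁻¹.
det N = -2, so N⁻¹ = [[5/2, 9/2, -3/2], [-9/2, -17/2, 5/2], [-15/2, -29/2, 9/2]].
M = SN⁻¹ = [[-26, -5, -5], [-15, 13, -12]] · [[5/2, 9/2, -3/2], [-9/2, -17/2, 5/2], [-15/2, -29/2, 9/2]] = [[-5, -2, 4], [-6, -4, 1]].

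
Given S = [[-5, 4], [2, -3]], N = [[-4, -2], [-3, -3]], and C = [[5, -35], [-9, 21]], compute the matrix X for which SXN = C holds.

X = [[0, -1], [-5, 5]]

Isolating X: multiply by S⁻¹ from the left and N⁻¹ from the right, so X = S⁻¹CN⁻¹.
S has determinant 7; S⁻¹ = [[-3/7, -4/7], [-2/7, -5/7]].
det N = 6, so N⁻¹ = [[-1/2, 1/3], [1/2, -2/3]].
S⁻¹C = [[3, 3], [5, -5]].
X = (S⁻¹C)N⁻¹ = [[0, -1], [-5, 5]].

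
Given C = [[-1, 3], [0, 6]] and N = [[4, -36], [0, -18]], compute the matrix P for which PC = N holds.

C is on the right of P, so right-multiply by C⁻¹: P = NC⁻¹.
det C = -6, so C⁻¹ = [[-1, 1/2], [0, 1/6]].
P = NC⁻¹ = [[4, -36], [0, -18]] · [[-1, 1/2], [0, 1/6]] = [[-4, -4], [0, -3]].

P = [[-4, -4], [0, -3]]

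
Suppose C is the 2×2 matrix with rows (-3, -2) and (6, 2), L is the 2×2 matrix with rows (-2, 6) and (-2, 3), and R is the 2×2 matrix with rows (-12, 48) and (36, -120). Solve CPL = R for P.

P = C⁻¹RL⁻¹ (apply C⁻¹ on the left and L⁻¹ on the right).
C has determinant 6; C⁻¹ = [[1/3, 1/3], [-1, -1/2]].
L has determinant 6; L⁻¹ = [[1/2, -1], [1/3, -1/3]].
C⁻¹R = [[8, -24], [-6, 12]].
P = (C⁻¹R)L⁻¹ = [[-4, 0], [1, 2]].

P = [[-4, 0], [1, 2]]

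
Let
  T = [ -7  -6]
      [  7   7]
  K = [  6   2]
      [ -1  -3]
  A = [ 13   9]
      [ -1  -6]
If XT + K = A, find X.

XT = A − K = [[7, 7], [0, -3]].
Since T sits to the right of X, X = (A − K)T⁻¹.
det T = -7; the adjugate gives T⁻¹ = [[-1, -6/7], [1, 1]].
X = (A − K)T⁻¹ = [[0, 1], [-3, -3]].

X = [[0, 1], [-3, -3]]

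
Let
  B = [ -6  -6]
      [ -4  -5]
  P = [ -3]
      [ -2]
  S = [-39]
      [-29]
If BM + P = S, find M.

M = [[3], [3]]

BM = S − P = [[-36], [-27]].
Since B multiplies M on the left, M = B⁻¹(S − P).
det B = 6; the adjugate gives B⁻¹ = [[-5/6, 1], [2/3, -1]].
M = B⁻¹(S − P) = [[3], [3]].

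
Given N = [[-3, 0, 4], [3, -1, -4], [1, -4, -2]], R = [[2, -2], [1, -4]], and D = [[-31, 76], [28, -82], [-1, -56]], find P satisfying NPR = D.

P = [[4, 1], [3, -3], [1, -3]]

P = N⁻¹DR⁻¹ (apply N⁻¹ on the left and R⁻¹ on the right).
det N = -2; the adjugate gives N⁻¹ = [[7, 8, -2], [-1, -1, 0], [11/2, 6, -3/2]].
det R = -6; the adjugate gives R⁻¹ = [[2/3, -1/3], [1/6, -1/3]].
N⁻¹D = [[9, -12], [3, 6], [-1, 10]].
P = (N⁻¹D)R⁻¹ = [[4, 1], [3, -3], [1, -3]].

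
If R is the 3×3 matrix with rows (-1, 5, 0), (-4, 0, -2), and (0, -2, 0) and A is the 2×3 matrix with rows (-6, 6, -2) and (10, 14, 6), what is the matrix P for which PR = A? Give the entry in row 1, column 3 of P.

Since R sits to the right of P, P = AR⁻¹.
R has determinant 4; R⁻¹ = [[-1, 0, -5/2], [0, 0, -1/2], [2, -1/2, 5]].
P = AR⁻¹ = [[-6, 6, -2], [10, 14, 6]] · [[-1, 0, -5/2], [0, 0, -1/2], [2, -1/2, 5]] = [[2, 1, 2], [2, -3, -2]].

2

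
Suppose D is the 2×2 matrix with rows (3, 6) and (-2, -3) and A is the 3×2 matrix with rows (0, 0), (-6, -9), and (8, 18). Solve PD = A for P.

P = [[0, 0], [0, 3], [4, 2]]

Since D sits to the right of P, P = AD⁻¹.
D has determinant 3; D⁻¹ = [[-1, -2], [2/3, 1]].
P = AD⁻¹ = [[0, 0], [-6, -9], [8, 18]] · [[-1, -2], [2/3, 1]] = [[0, 0], [0, 3], [4, 2]].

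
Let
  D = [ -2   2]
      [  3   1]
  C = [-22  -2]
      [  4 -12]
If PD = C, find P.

P = [[2, -6], [-5, -2]]

D is on the right of P, so right-multiply by D⁻¹: P = CD⁻¹.
det D = -8, so D⁻¹ = [[-1/8, 1/4], [3/8, 1/4]].
P = CD⁻¹ = [[-22, -2], [4, -12]] · [[-1/8, 1/4], [3/8, 1/4]] = [[2, -6], [-5, -2]].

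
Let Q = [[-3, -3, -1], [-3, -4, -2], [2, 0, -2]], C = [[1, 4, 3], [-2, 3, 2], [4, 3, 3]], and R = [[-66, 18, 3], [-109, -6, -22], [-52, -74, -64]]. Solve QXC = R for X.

X = [[-1, -1, -3], [0, -4, 5], [3, 0, 3]]

Isolating X: multiply by Q⁻¹ from the left and C⁻¹ from the right, so X = Q⁻¹RC⁻¹.
det Q = -2; the adjugate gives Q⁻¹ = [[-4, 3, -1], [5, -4, 3/2], [-4, 3, -3/2]].
det C = 5; the adjugate gives C⁻¹ = [[3/5, -3/5, -1/5], [14/5, -9/5, -8/5], [-18/5, 13/5, 11/5]].
Q⁻¹R = [[-11, -16, -14], [28, 3, 7], [15, 21, 18]].
X = (Q⁻¹R)C⁻¹ = [[-1, -1, -3], [0, -4, 5], [3, 0, 3]].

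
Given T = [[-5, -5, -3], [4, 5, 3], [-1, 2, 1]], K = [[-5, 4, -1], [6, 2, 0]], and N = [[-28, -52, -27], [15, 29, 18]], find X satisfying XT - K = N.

X = [[5, -3, -4], [-4, 1, 3]]

XT = N + K = [[-33, -48, -28], [21, 31, 18]].
Right-multiplying both sides by T⁻¹ gives X = (N + K)T⁻¹.
det T = 1; the adjugate gives T⁻¹ = [[-1, -1, 0], [-7, -8, 3], [13, 15, -5]].
X = (N + K)T⁻¹ = [[5, -3, -4], [-4, 1, 3]].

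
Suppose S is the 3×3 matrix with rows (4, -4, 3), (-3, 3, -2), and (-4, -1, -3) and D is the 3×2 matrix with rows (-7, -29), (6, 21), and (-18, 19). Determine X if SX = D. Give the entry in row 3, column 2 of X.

-3

S is on the left of X, so left-multiply by S⁻¹: X = S⁻¹D.
det S = 5, so S⁻¹ = [[-11/5, -3, -1/5], [-1/5, 0, -1/5], [3, 4, 0]].
X = S⁻¹D = [[-11/5, -3, -1/5], [-1/5, 0, -1/5], [3, 4, 0]] · [[-7, -29], [6, 21], [-18, 19]] = [[1, -3], [5, 2], [3, -3]].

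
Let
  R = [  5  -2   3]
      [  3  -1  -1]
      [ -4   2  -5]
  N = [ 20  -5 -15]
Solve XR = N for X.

Right-multiplying both sides by R⁻¹ gives X = NR⁻¹.
det R = 3, so R⁻¹ = [[7/3, -4/3, 5/3], [19/3, -13/3, 14/3], [2/3, -2/3, 1/3]].
X = NR⁻¹ = [[20, -5, -15]] · [[7/3, -4/3, 5/3], [19/3, -13/3, 14/3], [2/3, -2/3, 1/3]] = [[5, 5, 5]].

X = [[5, 5, 5]]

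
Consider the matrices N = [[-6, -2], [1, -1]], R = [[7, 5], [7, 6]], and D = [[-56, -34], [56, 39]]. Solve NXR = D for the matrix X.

X = [[4, -1], [-5, 0]]

X = N⁻¹DR⁻¹ (apply N⁻¹ on the left and R⁻¹ on the right).
N has determinant 8; N⁻¹ = [[-1/8, 1/4], [-1/8, -3/4]].
R has determinant 7; R⁻¹ = [[6/7, -5/7], [-1, 1]].
N⁻¹D = [[21, 14], [-35, -25]].
X = (N⁻¹D)R⁻¹ = [[4, -1], [-5, 0]].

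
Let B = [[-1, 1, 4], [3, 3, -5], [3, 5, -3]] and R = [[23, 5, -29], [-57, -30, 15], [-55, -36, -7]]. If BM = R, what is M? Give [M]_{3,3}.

-6

Left-multiplying both sides by B⁻¹ gives M = B⁻¹R.
det B = 2, so B⁻¹ = [[8, 23/2, -17/2], [-3, -9/2, 7/2], [3, 4, -3]].
M = B⁻¹R = [[8, 23/2, -17/2], [-3, -9/2, 7/2], [3, 4, -3]] · [[23, 5, -29], [-57, -30, 15], [-55, -36, -7]] = [[-4, 1, 0], [-5, -6, -5], [6, 3, -6]].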